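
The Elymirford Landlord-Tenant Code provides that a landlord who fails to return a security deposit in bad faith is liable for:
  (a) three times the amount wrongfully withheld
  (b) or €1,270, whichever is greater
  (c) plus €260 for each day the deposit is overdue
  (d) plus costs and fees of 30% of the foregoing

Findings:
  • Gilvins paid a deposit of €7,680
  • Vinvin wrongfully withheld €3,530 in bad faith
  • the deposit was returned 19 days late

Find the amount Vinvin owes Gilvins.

Recovery: €20,189

Trebled: 3 × €3,530 = €10,590
Minimum €1,270: €10,590 meets the minimum, no increase.
Late-return penalty: 19 × €260 = €4,940
Damages plus late penalty: €10,590 + €4,940 = €15,530
Costs and fees: 30% of €15,530 = €4,659
Total recovery: €15,530 + €4,659 = €20,189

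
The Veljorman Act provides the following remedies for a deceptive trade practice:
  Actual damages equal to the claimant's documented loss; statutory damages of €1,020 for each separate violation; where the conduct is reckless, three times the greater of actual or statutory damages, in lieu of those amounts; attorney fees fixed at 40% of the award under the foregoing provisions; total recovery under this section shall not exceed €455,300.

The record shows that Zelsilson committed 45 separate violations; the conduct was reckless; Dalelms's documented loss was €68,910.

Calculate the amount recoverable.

Total recovery: €289,422

Statutory damages: 45 × €1,020 = €45,900
Greater of actual damages (€68,910) or statutory damages (€45,900): €68,910
Trebled: 3 × €68,910 = €206,730
Attorney fees: 40% of €206,730 = €82,692
Total before cap: €206,730 + €82,692 = €289,422
Cap at €455,300: €289,422 is within the cap, no reduction.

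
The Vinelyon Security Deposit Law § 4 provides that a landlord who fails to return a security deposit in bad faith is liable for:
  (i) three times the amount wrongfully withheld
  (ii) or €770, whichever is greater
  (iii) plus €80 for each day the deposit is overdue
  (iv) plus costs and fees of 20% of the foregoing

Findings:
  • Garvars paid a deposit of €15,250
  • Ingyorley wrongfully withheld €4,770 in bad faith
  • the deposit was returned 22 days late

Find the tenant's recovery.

€19,284

Trebled: 3 × €4,770 = €14,310
Minimum €770: €14,310 meets the minimum, no increase.
Late-return penalty: 22 × €80 = €1,760
Damages plus late penalty: €14,310 + €1,760 = €16,070
Costs and fees: 20% of €16,070 = €3,214
Total recovery: €16,070 + €3,214 = €19,284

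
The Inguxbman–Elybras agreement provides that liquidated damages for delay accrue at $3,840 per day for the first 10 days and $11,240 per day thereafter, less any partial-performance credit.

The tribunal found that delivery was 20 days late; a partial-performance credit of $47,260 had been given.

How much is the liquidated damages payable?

First 10 days: 10 × $3,840 = $38,400
Remaining days: (20 − 10) × $11,240 = $112,400
Accrued per-day damages: $38,400 + $112,400 = $150,800
Less partial-performance credit: $150,800 − $47,260 = $103,540

Liquidated damages: $103,540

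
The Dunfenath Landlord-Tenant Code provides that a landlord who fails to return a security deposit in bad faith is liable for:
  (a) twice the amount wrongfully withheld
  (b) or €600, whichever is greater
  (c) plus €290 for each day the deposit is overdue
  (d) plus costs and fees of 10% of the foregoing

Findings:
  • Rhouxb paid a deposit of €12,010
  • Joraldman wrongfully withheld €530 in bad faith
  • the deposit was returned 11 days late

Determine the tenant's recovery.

€4,675

Doubled: 2 × €530 = €1,060
Minimum €600: €1,060 meets the minimum, no increase.
Late-return penalty: 11 × €290 = €3,190
Damages plus late penalty: €1,060 + €3,190 = €4,250
Costs and fees: 10% of €4,250 = €425
Total recovery: €4,250 + €425 = €4,675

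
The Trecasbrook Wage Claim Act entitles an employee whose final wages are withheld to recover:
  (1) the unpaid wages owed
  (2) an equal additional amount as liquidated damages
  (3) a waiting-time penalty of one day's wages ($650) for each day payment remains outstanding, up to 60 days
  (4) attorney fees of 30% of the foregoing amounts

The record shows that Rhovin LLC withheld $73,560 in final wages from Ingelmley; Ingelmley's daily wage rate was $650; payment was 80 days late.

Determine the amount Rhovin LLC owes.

Liquidated damages (equal amount): $73,560
Penalty days: min(80, 60) = 60
Waiting-time penalty: 60 × $650 = $39,000
Subtotal: $73,560 + $73,560 + $39,000 = $186,120
Attorney fees: 30% of $186,120 = $55,836
Total award: $186,120 + $55,836 = $241,956

$241,956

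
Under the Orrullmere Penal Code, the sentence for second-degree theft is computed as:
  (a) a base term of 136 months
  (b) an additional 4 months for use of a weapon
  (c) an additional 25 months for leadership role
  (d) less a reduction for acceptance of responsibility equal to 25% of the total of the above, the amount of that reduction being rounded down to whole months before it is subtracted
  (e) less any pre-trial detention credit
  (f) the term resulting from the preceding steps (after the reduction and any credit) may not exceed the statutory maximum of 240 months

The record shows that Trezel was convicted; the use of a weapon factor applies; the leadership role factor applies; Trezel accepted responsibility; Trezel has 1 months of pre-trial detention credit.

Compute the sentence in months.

123 months

Use of a weapon enhancement: +4 months
Leadership role enhancement: +25 months
Adjusted term: 136 months + 4 months + 25 months = 165 months
Acceptance of responsibility reduction: 25% of 165 months = 41 months (rounded down)
After reduction: 165 − 41 = 124 months
Less pre-trial detention credit: 124 months − 1 months = 123 months
Cap at 240 months: 123 months is within the cap, no reduction.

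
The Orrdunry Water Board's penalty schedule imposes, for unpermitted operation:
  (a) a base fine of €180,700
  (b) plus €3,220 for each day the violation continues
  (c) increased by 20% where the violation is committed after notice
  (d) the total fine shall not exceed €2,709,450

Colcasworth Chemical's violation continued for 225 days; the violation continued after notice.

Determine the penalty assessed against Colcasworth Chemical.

Per-day component: 225 × €3,220 = €724,500
Base plus per-day: €180,700 + €724,500 = €905,200
Enhancement: 20% of €905,200 = €181,040
Enhanced fine: €905,200 + €181,040 = €1,086,240
Cap at €2,709,450: €1,086,240 is within the cap, no reduction.

€1,086,240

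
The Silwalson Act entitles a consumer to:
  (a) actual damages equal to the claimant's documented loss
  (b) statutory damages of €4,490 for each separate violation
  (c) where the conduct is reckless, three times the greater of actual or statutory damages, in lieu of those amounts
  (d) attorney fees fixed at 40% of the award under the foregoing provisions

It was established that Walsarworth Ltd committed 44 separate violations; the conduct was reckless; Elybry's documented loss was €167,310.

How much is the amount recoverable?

Statutory damages: 44 × €4,490 = €197,560
Greater of actual damages (€167,310) or statutory damages (€197,560): €197,560
Trebled: 3 × €197,560 = €592,680
Attorney fees: 40% of €592,680 = €237,072
Total recovery: €592,680 + €237,072 = €829,752

€829,752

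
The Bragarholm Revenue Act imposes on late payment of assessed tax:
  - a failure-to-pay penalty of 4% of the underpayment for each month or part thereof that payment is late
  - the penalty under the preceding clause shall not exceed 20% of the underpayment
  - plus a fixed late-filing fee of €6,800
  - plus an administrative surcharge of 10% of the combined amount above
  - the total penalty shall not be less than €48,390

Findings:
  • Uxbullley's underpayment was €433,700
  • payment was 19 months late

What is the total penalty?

€102,894

Accrued rate: 4% × 19 = 76%, capped at 20% → 20%
Failure-to-pay penalty: 20% of €433,700 = €86,740
Penalty before surcharge: €86,740 + €6,800 = €93,540
Administrative surcharge: 10% of €93,540 = €9,354
Total penalty: €93,540 + €9,354 = €102,894
Minimum €48,390: €102,894 meets the minimum, no increase.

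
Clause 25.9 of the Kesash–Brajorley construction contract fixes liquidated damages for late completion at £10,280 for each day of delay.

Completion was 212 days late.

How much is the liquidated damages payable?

Per-day damages: 212 × £10,280 = £2,179,360

£2,179,360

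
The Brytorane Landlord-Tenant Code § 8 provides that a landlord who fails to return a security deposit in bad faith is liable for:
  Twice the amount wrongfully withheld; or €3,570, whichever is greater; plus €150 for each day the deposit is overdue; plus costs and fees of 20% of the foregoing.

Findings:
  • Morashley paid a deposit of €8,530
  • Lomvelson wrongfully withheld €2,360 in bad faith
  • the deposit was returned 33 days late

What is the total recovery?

Doubled: 2 × €2,360 = €4,720
Minimum €3,570: €4,720 meets the minimum, no increase.
Late-return penalty: 33 × €150 = €4,950
Damages plus late penalty: €4,720 + €4,950 = €9,670
Costs and fees: 20% of €9,670 = €1,934
Total recovery: €9,670 + €1,934 = €11,604

Recovery: €11,604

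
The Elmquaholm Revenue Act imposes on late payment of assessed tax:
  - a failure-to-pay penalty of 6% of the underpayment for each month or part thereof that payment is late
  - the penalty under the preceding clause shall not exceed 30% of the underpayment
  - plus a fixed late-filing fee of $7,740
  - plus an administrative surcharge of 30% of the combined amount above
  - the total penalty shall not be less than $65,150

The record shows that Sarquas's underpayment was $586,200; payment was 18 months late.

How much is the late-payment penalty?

Penalty: $238,680

Accrued rate: 6% × 18 = 108%, capped at 30% → 30%
Failure-to-pay penalty: 30% of $586,200 = $175,860
Penalty before surcharge: $175,860 + $7,740 = $183,600
Administrative surcharge: 30% of $183,600 = $55,080
Total penalty: $183,600 + $55,080 = $238,680
Minimum $65,150: $238,680 meets the minimum, no increase.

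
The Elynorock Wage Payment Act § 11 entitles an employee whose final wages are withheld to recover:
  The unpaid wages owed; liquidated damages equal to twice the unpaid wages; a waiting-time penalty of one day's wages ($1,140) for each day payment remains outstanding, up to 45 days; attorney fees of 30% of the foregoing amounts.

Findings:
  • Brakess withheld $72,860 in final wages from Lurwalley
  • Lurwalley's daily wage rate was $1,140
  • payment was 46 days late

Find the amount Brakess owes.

Doubled: 2 × $72,860 = $145,720
Penalty days: min(46, 45) = 45
Waiting-time penalty: 45 × $1,140 = $51,300
Subtotal: $72,860 + $145,720 + $51,300 = $269,880
Attorney fees: 30% of $269,880 = $80,964
Total award: $269,880 + $80,964 = $350,844

$350,844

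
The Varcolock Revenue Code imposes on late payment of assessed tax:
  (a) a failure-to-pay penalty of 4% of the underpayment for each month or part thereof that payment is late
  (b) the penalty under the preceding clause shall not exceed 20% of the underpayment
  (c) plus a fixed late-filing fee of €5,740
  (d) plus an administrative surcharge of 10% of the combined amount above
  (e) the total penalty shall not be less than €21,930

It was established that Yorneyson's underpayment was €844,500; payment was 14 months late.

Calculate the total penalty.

€192,104

Accrued rate: 4% × 14 = 56%, capped at 20% → 20%
Failure-to-pay penalty: 20% of €844,500 = €168,900
Penalty before surcharge: €168,900 + €5,740 = €174,640
Administrative surcharge: 10% of €174,640 = €17,464
Total penalty: €174,640 + €17,464 = €192,104
Minimum €21,930: €192,104 meets the minimum, no increase.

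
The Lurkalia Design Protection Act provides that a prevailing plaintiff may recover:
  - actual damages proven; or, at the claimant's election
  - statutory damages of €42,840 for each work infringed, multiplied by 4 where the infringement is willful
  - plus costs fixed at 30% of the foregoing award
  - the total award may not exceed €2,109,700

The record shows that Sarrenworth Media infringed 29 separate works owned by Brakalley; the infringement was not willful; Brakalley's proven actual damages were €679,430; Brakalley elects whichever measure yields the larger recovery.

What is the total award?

Statutory damages: 29 × €42,840 = €1,242,360
Infringement not willful: no ×4 enhancement.
Greater of actual damages (€679,430) or statutory damages (€1,242,360): €1,242,360
Costs: 30% of €1,242,360 = €372,708
Award plus costs: €1,242,360 + €372,708 = €1,615,068
Cap at €2,109,700: €1,615,068 is within the cap, no reduction.

€1,615,068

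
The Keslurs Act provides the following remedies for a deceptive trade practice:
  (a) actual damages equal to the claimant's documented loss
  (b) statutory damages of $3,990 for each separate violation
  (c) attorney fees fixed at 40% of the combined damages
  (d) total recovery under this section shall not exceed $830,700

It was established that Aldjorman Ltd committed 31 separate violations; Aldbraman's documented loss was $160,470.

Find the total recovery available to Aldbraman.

$397,824

Statutory damages: 31 × $3,990 = $123,690
Combined damages: $160,470 + $123,690 = $284,160
Attorney fees: 40% of $284,160 = $113,664
Total before cap: $284,160 + $113,664 = $397,824
Cap at $830,700: $397,824 is within the cap, no reduction.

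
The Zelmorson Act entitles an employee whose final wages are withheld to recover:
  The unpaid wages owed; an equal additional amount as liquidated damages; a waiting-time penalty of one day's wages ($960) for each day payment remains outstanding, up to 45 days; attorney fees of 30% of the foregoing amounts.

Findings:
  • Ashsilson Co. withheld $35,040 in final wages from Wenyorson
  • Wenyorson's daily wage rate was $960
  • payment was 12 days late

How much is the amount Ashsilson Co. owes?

Liquidated damages (equal amount): $35,040
Penalty days: min(12, 45) = 12
Waiting-time penalty: 12 × $960 = $11,520
Subtotal: $35,040 + $35,040 + $11,520 = $81,600
Attorney fees: 30% of $81,600 = $24,480
Total award: $81,600 + $24,480 = $106,080

$106,080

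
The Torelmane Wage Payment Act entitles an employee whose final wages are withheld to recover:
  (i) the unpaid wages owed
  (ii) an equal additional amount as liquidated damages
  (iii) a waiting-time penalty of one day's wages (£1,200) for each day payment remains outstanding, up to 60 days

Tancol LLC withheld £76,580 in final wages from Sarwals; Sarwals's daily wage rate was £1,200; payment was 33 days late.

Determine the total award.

£192,760

Liquidated damages (equal amount): £76,580
Penalty days: min(33, 60) = 33
Waiting-time penalty: 33 × £1,200 = £39,600
Total award: £76,580 + £76,580 + £39,600 = £192,760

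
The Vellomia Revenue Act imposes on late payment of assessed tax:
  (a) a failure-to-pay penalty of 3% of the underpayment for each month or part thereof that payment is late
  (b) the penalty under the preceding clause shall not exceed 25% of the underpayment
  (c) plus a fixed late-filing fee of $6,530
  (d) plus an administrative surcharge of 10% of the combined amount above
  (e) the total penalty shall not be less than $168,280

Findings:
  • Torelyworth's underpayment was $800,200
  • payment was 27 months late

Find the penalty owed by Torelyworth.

$227,238

Accrued rate: 3% × 27 = 81%, capped at 25% → 25%
Failure-to-pay penalty: 25% of $800,200 = $200,050
Penalty before surcharge: $200,050 + $6,530 = $206,580
Administrative surcharge: 10% of $206,580 = $20,658
Total penalty: $206,580 + $20,658 = $227,238
Minimum $168,280: $227,238 meets the minimum, no increase.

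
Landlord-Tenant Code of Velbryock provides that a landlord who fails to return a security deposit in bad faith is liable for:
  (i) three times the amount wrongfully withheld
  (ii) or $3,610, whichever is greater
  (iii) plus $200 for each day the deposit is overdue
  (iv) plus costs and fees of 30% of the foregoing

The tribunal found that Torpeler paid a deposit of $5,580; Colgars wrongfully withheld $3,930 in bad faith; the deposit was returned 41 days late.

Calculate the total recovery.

Recovery: $25,987

Trebled: 3 × $3,930 = $11,790
Minimum $3,610: $11,790 meets the minimum, no increase.
Late-return penalty: 41 × $200 = $8,200
Damages plus late penalty: $11,790 + $8,200 = $19,990
Costs and fees: 30% of $19,990 = $5,997
Total recovery: $19,990 + $5,997 = $25,987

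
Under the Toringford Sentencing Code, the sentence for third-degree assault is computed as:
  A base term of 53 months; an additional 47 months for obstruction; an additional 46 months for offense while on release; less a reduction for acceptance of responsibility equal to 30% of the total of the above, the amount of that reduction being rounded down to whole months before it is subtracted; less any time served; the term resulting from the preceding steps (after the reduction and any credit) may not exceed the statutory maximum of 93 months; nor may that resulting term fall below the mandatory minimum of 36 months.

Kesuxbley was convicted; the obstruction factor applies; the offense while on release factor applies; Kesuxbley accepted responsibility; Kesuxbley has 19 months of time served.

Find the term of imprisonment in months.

Obstruction enhancement: +47 months
Offense while on release enhancement: +46 months
Adjusted term: 53 months + 47 months + 46 months = 146 months
Acceptance of responsibility reduction: 30% of 146 months = 43 months (rounded down)
After reduction: 146 − 43 = 103 months
Less time served: 103 months − 19 months = 84 months
Cap at 93 months: 84 months is within the cap, no reduction.
Minimum 36 months: 84 months meets the minimum, no increase.

84 months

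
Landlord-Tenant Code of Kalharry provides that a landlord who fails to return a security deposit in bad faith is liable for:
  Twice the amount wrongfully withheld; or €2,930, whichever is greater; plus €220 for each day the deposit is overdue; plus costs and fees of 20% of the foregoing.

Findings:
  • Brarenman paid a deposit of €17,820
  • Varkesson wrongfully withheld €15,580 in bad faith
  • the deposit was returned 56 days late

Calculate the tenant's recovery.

€52,176

Doubled: 2 × €15,580 = €31,160
Minimum €2,930: €31,160 meets the minimum, no increase.
Late-return penalty: 56 × €220 = €12,320
Damages plus late penalty: €31,160 + €12,320 = €43,480
Costs and fees: 20% of €43,480 = €8,696
Total recovery: €43,480 + €8,696 = €52,176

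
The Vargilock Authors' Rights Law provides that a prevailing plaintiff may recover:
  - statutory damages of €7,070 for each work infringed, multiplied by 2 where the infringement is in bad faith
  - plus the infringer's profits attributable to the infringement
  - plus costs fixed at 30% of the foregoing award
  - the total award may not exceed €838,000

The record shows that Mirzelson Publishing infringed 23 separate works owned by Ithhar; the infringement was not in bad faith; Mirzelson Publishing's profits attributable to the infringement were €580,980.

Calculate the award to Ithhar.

€838,000

Statutory damages: 23 × €7,070 = €162,610
Infringement not in bad faith: no ×2 enhancement.
Combined award: €162,610 + €580,980 = €743,590
Costs: 30% of €743,590 = €223,077
Award plus costs: €743,590 + €223,077 = €966,667
Cap at €838,000: €966,667 exceeds the cap → €838,000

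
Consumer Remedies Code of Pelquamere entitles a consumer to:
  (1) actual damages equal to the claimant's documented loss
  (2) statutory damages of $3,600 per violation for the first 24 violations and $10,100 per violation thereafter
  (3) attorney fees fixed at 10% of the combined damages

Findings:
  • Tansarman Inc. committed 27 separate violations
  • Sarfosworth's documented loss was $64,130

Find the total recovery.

$198,913

First 24 violations: 24 × $3,600 = $86,400
Remaining violations: (27 − 24) × $10,100 = $30,300
Statutory damages: $86,400 + $30,300 = $116,700
Combined damages: $64,130 + $116,700 = $180,830
Attorney fees: 10% of $180,830 = $18,083
Total recovery: $180,830 + $18,083 = $198,913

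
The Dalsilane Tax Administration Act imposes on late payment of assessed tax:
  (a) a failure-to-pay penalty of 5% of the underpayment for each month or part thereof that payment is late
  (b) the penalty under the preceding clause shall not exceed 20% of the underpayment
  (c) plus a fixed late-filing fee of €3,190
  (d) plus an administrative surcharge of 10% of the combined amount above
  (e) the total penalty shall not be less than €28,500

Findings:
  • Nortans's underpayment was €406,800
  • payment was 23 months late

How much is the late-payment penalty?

€93,005

Accrued rate: 5% × 23 = 115%, capped at 20% → 20%
Failure-to-pay penalty: 20% of €406,800 = €81,360
Penalty before surcharge: €81,360 + €3,190 = €84,550
Administrative surcharge: 10% of €84,550 = €8,455
Total penalty: €84,550 + €8,455 = €93,005
Minimum €28,500: €93,005 meets the minimum, no increase.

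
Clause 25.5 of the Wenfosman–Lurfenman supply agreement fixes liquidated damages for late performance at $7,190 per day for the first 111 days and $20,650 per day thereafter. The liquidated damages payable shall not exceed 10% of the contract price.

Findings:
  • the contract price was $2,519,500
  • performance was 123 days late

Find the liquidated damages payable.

First 111 days: 111 × $7,190 = $798,090
Remaining days: (123 − 111) × $20,650 = $247,800
Accrued per-day damages: $798,090 + $247,800 = $1,045,890
Cap: 10% of $2,519,500 = $251,950
Cap at $251,950: $1,045,890 exceeds the cap → $251,950

$251,950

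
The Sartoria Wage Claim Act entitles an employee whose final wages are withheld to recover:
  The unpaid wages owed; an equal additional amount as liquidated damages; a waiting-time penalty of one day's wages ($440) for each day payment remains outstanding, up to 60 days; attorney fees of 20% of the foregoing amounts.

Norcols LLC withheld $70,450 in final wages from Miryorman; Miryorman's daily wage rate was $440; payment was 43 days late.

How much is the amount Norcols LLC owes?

Liquidated damages (equal amount): $70,450
Penalty days: min(43, 60) = 43
Waiting-time penalty: 43 × $440 = $18,920
Subtotal: $70,450 + $70,450 + $18,920 = $159,820
Attorney fees: 20% of $159,820 = $31,964
Total award: $159,820 + $31,964 = $191,784

Total award: $191,784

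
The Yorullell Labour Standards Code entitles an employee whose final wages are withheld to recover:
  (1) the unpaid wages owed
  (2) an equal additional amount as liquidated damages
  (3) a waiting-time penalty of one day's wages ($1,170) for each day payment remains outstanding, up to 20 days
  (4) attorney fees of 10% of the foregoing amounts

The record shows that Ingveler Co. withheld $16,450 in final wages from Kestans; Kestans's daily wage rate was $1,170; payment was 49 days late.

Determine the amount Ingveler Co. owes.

Liquidated damages (equal amount): $16,450
Penalty days: min(49, 20) = 20
Waiting-time penalty: 20 × $1,170 = $23,400
Subtotal: $16,450 + $16,450 + $23,400 = $56,300
Attorney fees: 10% of $56,300 = $5,630
Total award: $56,300 + $5,630 = $61,930

$61,930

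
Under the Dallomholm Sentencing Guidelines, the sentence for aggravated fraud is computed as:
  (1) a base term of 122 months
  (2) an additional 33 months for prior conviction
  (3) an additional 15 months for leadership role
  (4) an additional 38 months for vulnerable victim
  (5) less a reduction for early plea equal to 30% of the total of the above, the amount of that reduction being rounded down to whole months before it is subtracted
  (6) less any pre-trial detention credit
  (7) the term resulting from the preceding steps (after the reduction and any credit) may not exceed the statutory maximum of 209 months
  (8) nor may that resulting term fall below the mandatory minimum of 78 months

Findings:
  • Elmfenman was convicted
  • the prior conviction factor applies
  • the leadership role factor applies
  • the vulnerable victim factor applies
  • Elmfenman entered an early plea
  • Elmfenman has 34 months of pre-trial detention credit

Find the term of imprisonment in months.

112 months

Prior conviction enhancement: +33 months
Leadership role enhancement: +15 months
Vulnerable victim enhancement: +38 months
Adjusted term: 122 months + 33 months + 15 months + 38 months = 208 months
Early plea reduction: 30% of 208 months = 62 months (rounded down)
After reduction: 208 − 62 = 146 months
Less pre-trial detention credit: 146 months − 34 months = 112 months
Cap at 209 months: 112 months is within the cap, no reduction.
Minimum 78 months: 112 months meets the minimum, no increase.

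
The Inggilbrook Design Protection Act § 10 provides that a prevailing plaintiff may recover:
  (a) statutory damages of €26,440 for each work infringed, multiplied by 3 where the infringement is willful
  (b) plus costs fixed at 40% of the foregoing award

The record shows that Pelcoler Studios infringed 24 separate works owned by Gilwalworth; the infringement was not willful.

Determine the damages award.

€888,384

Statutory damages: 24 × €26,440 = €634,560
Infringement not willful: no ×3 enhancement.
Costs: 40% of €634,560 = €253,824
Award plus costs: €634,560 + €253,824 = €888,384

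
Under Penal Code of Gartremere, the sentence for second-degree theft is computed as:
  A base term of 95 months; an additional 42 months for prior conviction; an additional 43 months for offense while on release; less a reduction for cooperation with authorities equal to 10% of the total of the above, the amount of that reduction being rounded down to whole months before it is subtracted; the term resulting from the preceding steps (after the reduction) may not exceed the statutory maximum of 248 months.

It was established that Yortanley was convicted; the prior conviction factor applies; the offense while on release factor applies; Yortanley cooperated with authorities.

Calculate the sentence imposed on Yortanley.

Prior conviction enhancement: +42 months
Offense while on release enhancement: +43 months
Adjusted term: 95 months + 42 months + 43 months = 180 months
Cooperation with authorities reduction: 10% of 180 months = 18 months (rounded down)
After reduction: 180 − 18 = 162 months
Cap at 248 months: 162 months is within the cap, no reduction.

162 months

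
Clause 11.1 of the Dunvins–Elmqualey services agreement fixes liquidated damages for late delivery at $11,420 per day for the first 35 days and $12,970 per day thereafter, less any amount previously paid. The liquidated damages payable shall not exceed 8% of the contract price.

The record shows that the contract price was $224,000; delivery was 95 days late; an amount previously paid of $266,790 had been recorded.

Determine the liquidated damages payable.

First 35 days: 35 × $11,420 = $399,700
Remaining days: (95 − 35) × $12,970 = $778,200
Accrued per-day damages: $399,700 + $778,200 = $1,177,900
Less amount previously paid: $1,177,900 − $266,790 = $911,110
Cap: 8% of $224,000 = $17,920
Cap at $17,920: $911,110 exceeds the cap → $17,920

$17,920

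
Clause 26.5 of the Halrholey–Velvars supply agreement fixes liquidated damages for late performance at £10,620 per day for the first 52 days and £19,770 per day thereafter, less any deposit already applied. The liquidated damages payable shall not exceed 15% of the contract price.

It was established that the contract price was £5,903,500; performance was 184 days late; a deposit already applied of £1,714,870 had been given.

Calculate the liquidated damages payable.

£885,525

First 52 days: 52 × £10,620 = £552,240
Remaining days: (184 − 52) × £19,770 = £2,609,640
Accrued per-day damages: £552,240 + £2,609,640 = £3,161,880
Less deposit already applied: £3,161,880 − £1,714,870 = £1,447,010
Cap: 15% of £5,903,500 = £885,525
Cap at £885,525: £1,447,010 exceeds the cap → £885,525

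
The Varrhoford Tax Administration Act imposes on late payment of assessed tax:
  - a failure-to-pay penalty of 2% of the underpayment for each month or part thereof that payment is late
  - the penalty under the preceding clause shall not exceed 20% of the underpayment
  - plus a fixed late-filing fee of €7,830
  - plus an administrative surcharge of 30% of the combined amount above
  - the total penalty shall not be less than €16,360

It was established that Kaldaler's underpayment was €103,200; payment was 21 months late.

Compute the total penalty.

€37,011

Accrued rate: 2% × 21 = 42%, capped at 20% → 20%
Failure-to-pay penalty: 20% of €103,200 = €20,640
Penalty before surcharge: €20,640 + €7,830 = €28,470
Administrative surcharge: 30% of €28,470 = €8,541
Total penalty: €28,470 + €8,541 = €37,011
Minimum €16,360: €37,011 meets the minimum, no increase.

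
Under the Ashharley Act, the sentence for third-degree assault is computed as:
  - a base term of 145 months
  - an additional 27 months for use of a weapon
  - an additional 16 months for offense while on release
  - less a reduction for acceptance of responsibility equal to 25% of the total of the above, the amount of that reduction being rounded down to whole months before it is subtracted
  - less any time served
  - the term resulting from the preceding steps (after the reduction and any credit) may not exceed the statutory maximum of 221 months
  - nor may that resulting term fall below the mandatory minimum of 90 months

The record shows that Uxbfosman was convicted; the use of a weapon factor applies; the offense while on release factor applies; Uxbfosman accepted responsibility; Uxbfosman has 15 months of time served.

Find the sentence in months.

126 months

Use of a weapon enhancement: +27 months
Offense while on release enhancement: +16 months
Adjusted term: 145 months + 27 months + 16 months = 188 months
Acceptance of responsibility reduction: 25% of 188 months = 47 months (rounded down)
After reduction: 188 − 47 = 141 months
Less time served: 141 months − 15 months = 126 months
Cap at 221 months: 126 months is within the cap, no reduction.
Minimum 90 months: 126 months meets the minimum, no increase.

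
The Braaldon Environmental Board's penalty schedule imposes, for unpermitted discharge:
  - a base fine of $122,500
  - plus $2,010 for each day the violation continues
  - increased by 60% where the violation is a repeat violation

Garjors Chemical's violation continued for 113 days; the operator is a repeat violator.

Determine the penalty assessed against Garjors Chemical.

$559,408

Per-day component: 113 × $2,010 = $227,130
Base plus per-day: $122,500 + $227,130 = $349,630
Enhancement: 60% of $349,630 = $209,778
Enhanced fine: $349,630 + $209,778 = $559,408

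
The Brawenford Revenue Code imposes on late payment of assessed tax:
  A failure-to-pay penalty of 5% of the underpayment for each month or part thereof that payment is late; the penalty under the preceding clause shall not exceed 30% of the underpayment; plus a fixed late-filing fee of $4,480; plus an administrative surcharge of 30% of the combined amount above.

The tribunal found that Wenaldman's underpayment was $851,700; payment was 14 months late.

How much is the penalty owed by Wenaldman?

Accrued rate: 5% × 14 = 70%, capped at 30% → 30%
Failure-to-pay penalty: 30% of $851,700 = $255,510
Penalty before surcharge: $255,510 + $4,480 = $259,990
Administrative surcharge: 30% of $259,990 = $77,997
Total penalty: $259,990 + $77,997 = $337,987

$337,987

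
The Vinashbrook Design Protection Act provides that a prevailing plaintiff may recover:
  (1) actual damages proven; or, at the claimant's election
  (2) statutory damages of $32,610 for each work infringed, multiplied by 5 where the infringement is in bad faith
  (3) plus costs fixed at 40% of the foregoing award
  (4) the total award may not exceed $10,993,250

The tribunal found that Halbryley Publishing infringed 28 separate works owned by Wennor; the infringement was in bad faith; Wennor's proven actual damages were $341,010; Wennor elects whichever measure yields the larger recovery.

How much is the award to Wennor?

$6,391,560

Statutory damages: 28 × $32,610 = $913,080
Multiplied by 5: 5 × $913,080 = $4,565,400
Greater of actual damages ($341,010) or enhanced statutory damages ($4,565,400): $4,565,400
Costs: 40% of $4,565,400 = $1,826,160
Award plus costs: $4,565,400 + $1,826,160 = $6,391,560
Cap at $10,993,250: $6,391,560 is within the cap, no reduction.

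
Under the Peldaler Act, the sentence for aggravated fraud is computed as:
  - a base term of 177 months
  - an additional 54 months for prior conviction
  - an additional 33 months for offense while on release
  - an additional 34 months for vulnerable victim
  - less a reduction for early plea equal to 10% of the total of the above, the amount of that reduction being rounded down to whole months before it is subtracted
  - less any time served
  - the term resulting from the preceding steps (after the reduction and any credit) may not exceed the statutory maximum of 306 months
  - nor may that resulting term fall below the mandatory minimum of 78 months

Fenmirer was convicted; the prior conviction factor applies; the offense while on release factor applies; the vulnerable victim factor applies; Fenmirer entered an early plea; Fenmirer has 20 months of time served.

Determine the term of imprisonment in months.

Prior conviction enhancement: +54 months
Offense while on release enhancement: +33 months
Vulnerable victim enhancement: +34 months
Adjusted term: 177 months + 54 months + 33 months + 34 months = 298 months
Early plea reduction: 10% of 298 months = 29 months (rounded down)
After reduction: 298 − 29 = 269 months
Less time served: 269 months − 20 months = 249 months
Cap at 306 months: 249 months is within the cap, no reduction.
Minimum 78 months: 249 months meets the minimum, no increase.

Sentence: 249 months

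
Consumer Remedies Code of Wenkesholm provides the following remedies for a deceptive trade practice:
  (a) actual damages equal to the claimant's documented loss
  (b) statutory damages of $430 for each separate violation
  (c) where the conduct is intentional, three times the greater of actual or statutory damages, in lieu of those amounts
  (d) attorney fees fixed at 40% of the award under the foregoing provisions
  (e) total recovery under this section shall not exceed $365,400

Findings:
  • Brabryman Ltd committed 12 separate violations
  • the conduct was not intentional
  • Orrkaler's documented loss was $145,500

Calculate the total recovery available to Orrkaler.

$210,924

Statutory damages: 12 × $430 = $5,160
Conduct not intentional: the in-lieu enhancement does not apply.
Actual plus statutory damages: $145,500 + $5,160 = $150,660
Attorney fees: 40% of $150,660 = $60,264
Total before cap: $150,660 + $60,264 = $210,924
Cap at $365,400: $210,924 is within the cap, no reduction.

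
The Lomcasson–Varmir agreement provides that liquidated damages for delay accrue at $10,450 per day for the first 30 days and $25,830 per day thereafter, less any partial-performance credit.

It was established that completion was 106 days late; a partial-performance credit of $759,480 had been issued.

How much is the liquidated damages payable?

$1,517,100

First 30 days: 30 × $10,450 = $313,500
Remaining days: (106 − 30) × $25,830 = $1,963,080
Accrued per-day damages: $313,500 + $1,963,080 = $2,276,580
Less partial-performance credit: $2,276,580 − $759,480 = $1,517,100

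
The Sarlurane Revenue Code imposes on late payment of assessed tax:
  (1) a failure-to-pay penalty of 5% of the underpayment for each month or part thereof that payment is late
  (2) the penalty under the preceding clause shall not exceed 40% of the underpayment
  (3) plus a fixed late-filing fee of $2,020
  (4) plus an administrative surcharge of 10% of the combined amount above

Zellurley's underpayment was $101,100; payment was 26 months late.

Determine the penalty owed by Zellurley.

Accrued rate: 5% × 26 = 130%, capped at 40% → 40%
Failure-to-pay penalty: 40% of $101,100 = $40,440
Penalty before surcharge: $40,440 + $2,020 = $42,460
Administrative surcharge: 10% of $42,460 = $4,246
Total penalty: $42,460 + $4,246 = $46,706

$46,706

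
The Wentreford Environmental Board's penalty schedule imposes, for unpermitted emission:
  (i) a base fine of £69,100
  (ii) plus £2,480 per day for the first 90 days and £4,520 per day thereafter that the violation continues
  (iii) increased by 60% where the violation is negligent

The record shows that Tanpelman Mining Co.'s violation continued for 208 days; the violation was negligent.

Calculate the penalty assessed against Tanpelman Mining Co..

First 90 days: 90 × £2,480 = £223,200
Remaining days: (208 − 90) × £4,520 = £533,360
Per-day component: £223,200 + £533,360 = £756,560
Base plus per-day: £69,100 + £756,560 = £825,660
Enhancement: 60% of £825,660 = £495,396
Enhanced fine: £825,660 + £495,396 = £1,321,056

Civil penalty: £1,321,056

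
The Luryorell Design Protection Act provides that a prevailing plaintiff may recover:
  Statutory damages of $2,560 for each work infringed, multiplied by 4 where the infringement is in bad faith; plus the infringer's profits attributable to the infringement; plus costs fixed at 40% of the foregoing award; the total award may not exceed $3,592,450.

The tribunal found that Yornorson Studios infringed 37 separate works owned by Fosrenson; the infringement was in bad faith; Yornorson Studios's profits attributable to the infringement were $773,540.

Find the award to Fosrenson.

Statutory damages: 37 × $2,560 = $94,720
Multiplied by 4: 4 × $94,720 = $378,880
Combined award: $378,880 + $773,540 = $1,152,420
Costs: 40% of $1,152,420 = $460,968
Award plus costs: $1,152,420 + $460,968 = $1,613,388
Cap at $3,592,450: $1,613,388 is within the cap, no reduction.

$1,613,388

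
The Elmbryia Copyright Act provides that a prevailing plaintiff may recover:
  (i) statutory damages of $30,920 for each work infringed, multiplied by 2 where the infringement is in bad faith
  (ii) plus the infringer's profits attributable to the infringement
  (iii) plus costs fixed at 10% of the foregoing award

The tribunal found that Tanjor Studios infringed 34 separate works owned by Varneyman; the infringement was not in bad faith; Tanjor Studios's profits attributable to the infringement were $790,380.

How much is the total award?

Statutory damages: 34 × $30,920 = $1,051,280
Infringement not in bad faith: no ×2 enhancement.
Combined award: $1,051,280 + $790,380 = $1,841,660
Costs: 10% of $1,841,660 = $184,166
Award plus costs: $1,841,660 + $184,166 = $2,025,826

$2,025,826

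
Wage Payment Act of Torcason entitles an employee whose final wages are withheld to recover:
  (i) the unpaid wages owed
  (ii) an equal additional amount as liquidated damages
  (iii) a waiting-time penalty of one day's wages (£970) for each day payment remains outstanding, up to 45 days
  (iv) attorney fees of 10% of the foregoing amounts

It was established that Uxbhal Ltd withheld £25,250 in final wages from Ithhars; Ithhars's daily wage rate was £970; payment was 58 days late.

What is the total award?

Liquidated damages (equal amount): £25,250
Penalty days: min(58, 45) = 45
Waiting-time penalty: 45 × £970 = £43,650
Subtotal: £25,250 + £25,250 + £43,650 = £94,150
Attorney fees: 10% of £94,150 = £9,415
Total award: £94,150 + £9,415 = £103,565

£103,565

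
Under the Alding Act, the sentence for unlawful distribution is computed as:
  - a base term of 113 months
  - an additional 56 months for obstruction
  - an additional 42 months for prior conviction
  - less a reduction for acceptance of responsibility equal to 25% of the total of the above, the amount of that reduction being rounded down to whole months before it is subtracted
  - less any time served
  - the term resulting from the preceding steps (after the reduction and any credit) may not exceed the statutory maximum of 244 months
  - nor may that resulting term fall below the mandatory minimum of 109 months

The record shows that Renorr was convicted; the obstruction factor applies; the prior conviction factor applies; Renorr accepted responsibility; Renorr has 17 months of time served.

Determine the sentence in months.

Obstruction enhancement: +56 months
Prior conviction enhancement: +42 months
Adjusted term: 113 months + 56 months + 42 months = 211 months
Acceptance of responsibility reduction: 25% of 211 months = 52 months (rounded down)
After reduction: 211 − 52 = 159 months
Less time served: 159 months − 17 months = 142 months
Cap at 244 months: 142 months is within the cap, no reduction.
Minimum 109 months: 142 months meets the minimum, no increase.

142 months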